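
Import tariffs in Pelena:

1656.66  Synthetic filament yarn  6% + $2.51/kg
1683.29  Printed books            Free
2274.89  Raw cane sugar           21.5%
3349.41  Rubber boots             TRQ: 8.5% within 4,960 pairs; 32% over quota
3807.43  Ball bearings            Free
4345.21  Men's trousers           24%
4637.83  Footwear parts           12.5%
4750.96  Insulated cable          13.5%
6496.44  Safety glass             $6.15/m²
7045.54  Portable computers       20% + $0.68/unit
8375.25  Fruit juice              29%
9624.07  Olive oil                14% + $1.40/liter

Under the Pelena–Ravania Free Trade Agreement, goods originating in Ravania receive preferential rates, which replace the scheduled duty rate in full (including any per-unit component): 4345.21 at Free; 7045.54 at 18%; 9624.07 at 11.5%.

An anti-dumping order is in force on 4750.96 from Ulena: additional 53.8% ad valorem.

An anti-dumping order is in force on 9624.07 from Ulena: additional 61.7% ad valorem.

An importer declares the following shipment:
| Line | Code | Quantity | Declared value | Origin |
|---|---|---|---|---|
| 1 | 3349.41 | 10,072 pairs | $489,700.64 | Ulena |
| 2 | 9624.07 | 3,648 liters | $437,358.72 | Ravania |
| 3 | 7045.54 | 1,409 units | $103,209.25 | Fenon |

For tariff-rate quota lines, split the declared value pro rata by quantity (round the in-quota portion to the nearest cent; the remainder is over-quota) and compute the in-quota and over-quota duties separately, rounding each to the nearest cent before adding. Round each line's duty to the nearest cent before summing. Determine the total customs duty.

$171,928.95

Line 1 (3349.41, Ulena, 10,072 pairs, $489,700.64):
Code 3349.41 is under a tariff-rate quota (threshold 4,960 pairs). In-quota: 4,960 pairs at 8.5%; over-quota: 5,112 pairs at 32%.
Pro-rata value split: in-quota = $489,700.64 × 4,960/10,072 = $241,155.20; over-quota = $489,700.64 − $241,155.20 = $248,545.44.
In-quota duty = $241,155.20 × 8.5% = $20,498.19. Over-quota duty = $248,545.44 × 32% = $79,534.54.
Line duty = $20,498.19 + $79,534.54 = $100,032.73.
Line 2 (9624.07, Ravania, 3,648 liters, $437,358.72):
Base rate for 9624.07 is 14% + $1.40/liter.
Origin Ravania qualifies under the Pelena–Ravania agreement and 9624.07 is covered: preferential rate 11.5% applies instead.
The additional-duty order on 9624.07 targets Ulena, not Ravania; it does not apply.
Duty = $437,358.72 × 11.5% = $50,296.25.
Line 3 (7045.54, Fenon, 1,409 units, $103,209.25):
Base rate for 7045.54 is 20% + $0.68/unit.
7045.54 has an FTA preferential rate, but origin Fenon is not Ravania; base rate stands.
Duty = $103,209.25 × 20% + 1,409 × $0.68 = $21,599.97.
Total = $100,032.73 + $50,296.25 + $21,599.97 = $171,928.95.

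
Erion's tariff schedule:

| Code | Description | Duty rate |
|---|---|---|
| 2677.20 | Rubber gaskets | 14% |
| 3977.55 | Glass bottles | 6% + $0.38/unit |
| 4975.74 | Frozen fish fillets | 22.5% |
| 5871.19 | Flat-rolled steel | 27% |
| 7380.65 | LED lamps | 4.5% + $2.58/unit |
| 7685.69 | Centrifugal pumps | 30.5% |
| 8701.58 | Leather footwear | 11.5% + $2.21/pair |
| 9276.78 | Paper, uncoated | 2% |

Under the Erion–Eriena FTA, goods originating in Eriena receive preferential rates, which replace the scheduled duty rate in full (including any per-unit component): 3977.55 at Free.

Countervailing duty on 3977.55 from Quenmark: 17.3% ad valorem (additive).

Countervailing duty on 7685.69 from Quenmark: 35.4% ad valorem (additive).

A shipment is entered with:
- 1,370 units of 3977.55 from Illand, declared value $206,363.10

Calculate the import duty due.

$12,902.39

Line 1 (3977.55, Illand, 1,370 units, $206,363.10):
Base rate for 3977.55 is 6% + $0.38/unit.
3977.55 has an FTA preferential rate, but origin Illand is not Eriena; base rate stands.
The additional-duty order on 3977.55 targets Quenmark, not Illand; it does not apply.
Duty = $206,363.10 × 6% + 1,370 × $0.38 = $12,902.39.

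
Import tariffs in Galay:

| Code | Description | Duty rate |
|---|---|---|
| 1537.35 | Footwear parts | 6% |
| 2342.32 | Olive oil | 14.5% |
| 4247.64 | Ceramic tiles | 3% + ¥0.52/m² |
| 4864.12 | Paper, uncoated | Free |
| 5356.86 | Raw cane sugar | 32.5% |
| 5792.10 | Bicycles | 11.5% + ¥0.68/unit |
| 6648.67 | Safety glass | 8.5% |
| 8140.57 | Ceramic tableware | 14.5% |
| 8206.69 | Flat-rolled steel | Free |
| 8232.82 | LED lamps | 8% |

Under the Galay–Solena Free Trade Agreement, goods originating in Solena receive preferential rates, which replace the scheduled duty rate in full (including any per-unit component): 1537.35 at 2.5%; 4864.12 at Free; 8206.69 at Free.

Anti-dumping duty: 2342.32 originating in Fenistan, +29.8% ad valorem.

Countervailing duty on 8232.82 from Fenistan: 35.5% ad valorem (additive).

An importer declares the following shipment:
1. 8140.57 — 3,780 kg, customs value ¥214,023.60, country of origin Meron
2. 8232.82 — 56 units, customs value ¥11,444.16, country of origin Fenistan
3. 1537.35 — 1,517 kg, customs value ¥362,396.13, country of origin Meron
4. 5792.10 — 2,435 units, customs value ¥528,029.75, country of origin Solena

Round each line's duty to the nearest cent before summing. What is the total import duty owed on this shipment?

Line 1 (8140.57, Meron, 3,780 kg, ¥214,023.60):
Base rate for 8140.57 is 14.5%.
Duty = ¥214,023.60 × 14.5% = ¥31,033.42.
Line 2 (8232.82, Fenistan, 56 units, ¥11,444.16):
Base rate for 8232.82 is 8%.
Additional duty on 8232.82 from Fenistan: +35.5%. Applied ad valorem rate: 8% + 35.5% = 43.5%.
Duty = ¥11,444.16 × 43.5% = ¥4,978.21.
Line 3 (1537.35, Meron, 1,517 kg, ¥362,396.13):
Base rate for 1537.35 is 6%.
1537.35 has an FTA preferential rate, but origin Meron is not Solena; base rate stands.
Duty = ¥362,396.13 × 6% = ¥21,743.77.
Line 4 (5792.10, Solena, 2,435 units, ¥528,029.75):
Base rate for 5792.10 is 11.5% + ¥0.68/unit.
Origin Solena is the FTA partner but 5792.10 is not on the preference list; base rate stands.
Duty = ¥528,029.75 × 11.5% + 2,435 × ¥0.68 = ¥62,379.22.
Total = ¥31,033.42 + ¥4,978.21 + ¥21,743.77 + ¥62,379.22 = ¥120,134.62.

¥120,134.62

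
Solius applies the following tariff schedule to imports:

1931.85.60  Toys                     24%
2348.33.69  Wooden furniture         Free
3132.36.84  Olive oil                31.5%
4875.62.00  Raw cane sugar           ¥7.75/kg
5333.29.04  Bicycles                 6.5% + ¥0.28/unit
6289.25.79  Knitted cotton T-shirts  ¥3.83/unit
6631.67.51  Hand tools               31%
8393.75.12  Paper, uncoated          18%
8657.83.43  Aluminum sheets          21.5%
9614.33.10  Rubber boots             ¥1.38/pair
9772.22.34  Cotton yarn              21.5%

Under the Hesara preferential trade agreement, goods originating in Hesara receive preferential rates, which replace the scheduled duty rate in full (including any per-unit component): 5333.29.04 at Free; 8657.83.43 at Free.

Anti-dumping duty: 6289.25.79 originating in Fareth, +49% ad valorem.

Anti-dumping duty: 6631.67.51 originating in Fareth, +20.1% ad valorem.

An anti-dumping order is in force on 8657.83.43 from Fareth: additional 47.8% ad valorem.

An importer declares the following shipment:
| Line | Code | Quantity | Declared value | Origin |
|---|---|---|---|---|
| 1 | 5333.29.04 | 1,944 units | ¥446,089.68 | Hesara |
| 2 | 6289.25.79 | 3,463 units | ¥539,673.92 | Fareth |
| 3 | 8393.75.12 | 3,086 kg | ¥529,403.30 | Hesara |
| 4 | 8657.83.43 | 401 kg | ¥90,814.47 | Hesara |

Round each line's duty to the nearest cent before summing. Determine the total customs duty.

¥372,996.10

Line 1 (5333.29.04, Hesara, 1,944 units, ¥446,089.68):
Base rate for 5333.29.04 is 6.5% + ¥0.28/unit.
Origin Hesara qualifies under the Solius–Hesara agreement and 5333.29.04 is covered: preferential rate Free applies instead.
Duty = ¥446,089.68 × 0% = ¥0.00.
Line 2 (6289.25.79, Fareth, 3,463 units, ¥539,673.92):
Base rate for 6289.25.79 is ¥3.83/unit.
Additional duty on 6289.25.79 from Fareth: +49% ad valorem. Applied ad valorem rate = 49%.
Duty = ¥539,673.92 × 49% + 3,463 × ¥3.83 = ¥277,703.51.
Line 3 (8393.75.12, Hesara, 3,086 kg, ¥529,403.30):
Base rate for 8393.75.12 is 18%.
Origin Hesara is the FTA partner but 8393.75.12 is not on the preference list; base rate stands.
Duty = ¥529,403.30 × 18% = ¥95,292.59.
Line 4 (8657.83.43, Hesara, 401 kg, ¥90,814.47):
Base rate for 8657.83.43 is 21.5%.
Origin Hesara qualifies under the Solius–Hesara agreement and 8657.83.43 is covered: preferential rate Free applies instead.
The additional-duty order on 8657.83.43 targets Fareth, not Hesara; it does not apply.
Duty = ¥90,814.47 × 0% = ¥0.00.
Total = ¥0.00 + ¥277,703.51 + ¥95,292.59 + ¥0.00 = ¥372,996.10.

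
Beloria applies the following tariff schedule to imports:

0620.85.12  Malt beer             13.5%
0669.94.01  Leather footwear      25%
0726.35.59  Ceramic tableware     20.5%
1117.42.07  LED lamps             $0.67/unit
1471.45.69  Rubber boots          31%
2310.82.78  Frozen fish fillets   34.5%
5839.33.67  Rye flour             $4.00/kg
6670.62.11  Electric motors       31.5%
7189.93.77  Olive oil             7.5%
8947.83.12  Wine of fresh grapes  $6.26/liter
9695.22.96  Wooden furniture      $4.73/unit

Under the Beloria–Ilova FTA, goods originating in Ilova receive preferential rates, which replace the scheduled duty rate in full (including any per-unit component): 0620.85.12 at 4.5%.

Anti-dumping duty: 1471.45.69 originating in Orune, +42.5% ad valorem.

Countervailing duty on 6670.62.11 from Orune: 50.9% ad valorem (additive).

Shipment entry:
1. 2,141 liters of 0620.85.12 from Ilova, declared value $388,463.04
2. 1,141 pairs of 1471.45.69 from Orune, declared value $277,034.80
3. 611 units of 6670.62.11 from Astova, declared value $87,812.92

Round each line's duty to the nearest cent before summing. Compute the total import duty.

$248,762.49

Line 1 (0620.85.12, Ilova, 2,141 liters, $388,463.04):
Base rate for 0620.85.12 is 13.5%.
Origin Ilova qualifies under the Beloria–Ilova agreement and 0620.85.12 is covered: preferential rate 4.5% applies instead.
Duty = $388,463.04 × 4.5% = $17,480.84.
Line 2 (1471.45.69, Orune, 1,141 pairs, $277,034.80):
Base rate for 1471.45.69 is 31%.
Additional duty on 1471.45.69 from Orune: +42.5%. Applied ad valorem rate: 31% + 42.5% = 73.5%.
Duty = $277,034.80 × 73.5% = $203,620.58.
Line 3 (6670.62.11, Astova, 611 units, $87,812.92):
Base rate for 6670.62.11 is 31.5%.
The additional-duty order on 6670.62.11 targets Orune, not Astova; it does not apply.
Duty = $87,812.92 × 31.5% = $27,661.07.
Total = $17,480.84 + $203,620.58 + $27,661.07 = $248,762.49.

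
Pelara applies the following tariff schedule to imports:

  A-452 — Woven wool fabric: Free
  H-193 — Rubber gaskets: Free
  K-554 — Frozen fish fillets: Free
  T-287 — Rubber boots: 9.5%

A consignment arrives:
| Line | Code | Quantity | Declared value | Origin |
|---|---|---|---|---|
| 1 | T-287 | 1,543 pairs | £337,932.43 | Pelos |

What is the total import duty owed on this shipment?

Line 1 (T-287, Pelos, 1,543 pairs, £337,932.43):
Base rate for T-287 is 9.5%.
Duty = £337,932.43 × 9.5% = £32,103.58.

£32,103.58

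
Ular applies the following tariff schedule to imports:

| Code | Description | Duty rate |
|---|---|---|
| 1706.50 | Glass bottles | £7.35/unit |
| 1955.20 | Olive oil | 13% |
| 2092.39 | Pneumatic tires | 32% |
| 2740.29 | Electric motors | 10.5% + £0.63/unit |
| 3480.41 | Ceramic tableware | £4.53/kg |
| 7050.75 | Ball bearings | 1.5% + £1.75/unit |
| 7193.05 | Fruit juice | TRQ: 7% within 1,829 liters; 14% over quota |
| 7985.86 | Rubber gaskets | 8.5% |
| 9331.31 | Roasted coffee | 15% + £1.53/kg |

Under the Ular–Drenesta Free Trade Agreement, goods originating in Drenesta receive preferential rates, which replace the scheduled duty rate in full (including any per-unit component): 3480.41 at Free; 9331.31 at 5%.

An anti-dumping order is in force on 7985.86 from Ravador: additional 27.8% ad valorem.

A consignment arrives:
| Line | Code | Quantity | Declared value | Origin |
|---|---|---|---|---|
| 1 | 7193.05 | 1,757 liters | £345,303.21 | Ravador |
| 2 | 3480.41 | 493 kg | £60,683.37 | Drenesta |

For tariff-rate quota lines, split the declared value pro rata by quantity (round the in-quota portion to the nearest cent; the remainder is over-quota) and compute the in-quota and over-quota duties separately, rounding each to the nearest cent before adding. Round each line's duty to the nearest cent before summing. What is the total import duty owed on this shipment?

Line 1 (7193.05, Ravador, 1,757 liters, £345,303.21):
Code 7193.05 is under a tariff-rate quota (threshold 1,829 liters). Quantity 1,757 liters is within the quota, so the in-quota rate 7% applies to the full value.
Duty = £345,303.21 × 7% = £24,171.22.
Line 2 (3480.41, Drenesta, 493 kg, £60,683.37):
Base rate for 3480.41 is £4.53/kg.
Origin Drenesta qualifies under the Ular–Drenesta agreement and 3480.41 is covered: preferential rate Free applies instead.
Duty = £60,683.37 × 0% = £0.00.
Total = £24,171.22 + £0.00 = £24,171.22.

£24,171.22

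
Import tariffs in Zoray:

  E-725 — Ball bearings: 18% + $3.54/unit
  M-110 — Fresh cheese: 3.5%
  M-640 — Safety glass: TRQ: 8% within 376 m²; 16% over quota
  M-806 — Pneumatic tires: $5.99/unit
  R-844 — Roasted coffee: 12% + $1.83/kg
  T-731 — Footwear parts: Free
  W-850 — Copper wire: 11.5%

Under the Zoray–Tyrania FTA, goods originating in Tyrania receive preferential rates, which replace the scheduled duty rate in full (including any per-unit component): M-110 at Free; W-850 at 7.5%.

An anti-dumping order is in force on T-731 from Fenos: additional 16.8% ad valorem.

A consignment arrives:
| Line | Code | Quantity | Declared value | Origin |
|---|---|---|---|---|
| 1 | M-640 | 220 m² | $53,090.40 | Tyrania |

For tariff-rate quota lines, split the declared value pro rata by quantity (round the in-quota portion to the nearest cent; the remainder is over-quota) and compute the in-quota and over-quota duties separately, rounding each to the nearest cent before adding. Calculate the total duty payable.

Line 1 (M-640, Tyrania, 220 m², $53,090.40):
Code M-640 is under a tariff-rate quota (threshold 376 m²). Quantity 220 m² is within the quota, so the in-quota rate 8% applies to the full value.
Duty = $53,090.40 × 8% = $4,247.23.

$4,247.23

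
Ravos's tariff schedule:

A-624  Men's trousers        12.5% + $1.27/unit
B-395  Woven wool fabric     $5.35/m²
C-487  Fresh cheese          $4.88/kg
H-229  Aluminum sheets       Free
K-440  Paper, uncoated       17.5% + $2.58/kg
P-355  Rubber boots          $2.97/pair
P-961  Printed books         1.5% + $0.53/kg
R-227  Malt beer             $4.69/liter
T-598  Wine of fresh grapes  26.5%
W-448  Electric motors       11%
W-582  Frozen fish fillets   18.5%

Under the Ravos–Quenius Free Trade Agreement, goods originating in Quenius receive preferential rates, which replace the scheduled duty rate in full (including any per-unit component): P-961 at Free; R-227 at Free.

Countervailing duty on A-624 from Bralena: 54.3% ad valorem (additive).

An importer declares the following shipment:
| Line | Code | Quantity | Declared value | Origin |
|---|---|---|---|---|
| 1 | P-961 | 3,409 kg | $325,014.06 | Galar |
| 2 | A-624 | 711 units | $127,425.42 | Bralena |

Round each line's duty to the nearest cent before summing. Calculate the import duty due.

Line 1 (P-961, Galar, 3,409 kg, $325,014.06):
Base rate for P-961 is 1.5% + $0.53/kg.
P-961 has an FTA preferential rate, but origin Galar is not Quenius; base rate stands.
Duty = $325,014.06 × 1.5% + 3,409 × $0.53 = $6,681.98.
Line 2 (A-624, Bralena, 711 units, $127,425.42):
Base rate for A-624 is 12.5% + $1.27/unit.
Additional duty on A-624 from Bralena: +54.3%. Applied ad valorem rate: 12.5% + 54.3% = 66.8%.
Duty = $127,425.42 × 66.8% + 711 × $1.27 = $86,023.15.
Total = $6,681.98 + $86,023.15 = $92,705.13.

$92,705.13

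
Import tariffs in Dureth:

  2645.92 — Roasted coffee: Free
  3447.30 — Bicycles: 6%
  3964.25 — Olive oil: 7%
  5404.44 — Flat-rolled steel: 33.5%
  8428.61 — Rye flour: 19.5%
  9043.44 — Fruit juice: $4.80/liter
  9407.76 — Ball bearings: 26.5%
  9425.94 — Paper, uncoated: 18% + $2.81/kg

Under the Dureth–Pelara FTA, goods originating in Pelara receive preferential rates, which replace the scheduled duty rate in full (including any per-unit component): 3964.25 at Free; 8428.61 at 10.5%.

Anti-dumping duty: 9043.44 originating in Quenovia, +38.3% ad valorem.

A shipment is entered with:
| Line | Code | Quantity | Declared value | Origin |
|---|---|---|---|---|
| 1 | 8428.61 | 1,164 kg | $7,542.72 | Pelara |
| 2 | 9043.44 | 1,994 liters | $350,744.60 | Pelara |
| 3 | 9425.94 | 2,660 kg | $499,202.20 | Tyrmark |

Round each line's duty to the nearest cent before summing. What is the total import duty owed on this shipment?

$107,694.19

Line 1 (8428.61, Pelara, 1,164 kg, $7,542.72):
Base rate for 8428.61 is 19.5%.
Origin Pelara qualifies under the Dureth–Pelara agreement and 8428.61 is covered: preferential rate 10.5% applies instead.
Duty = $7,542.72 × 10.5% = $791.99.
Line 2 (9043.44, Pelara, 1,994 liters, $350,744.60):
Base rate for 9043.44 is $4.80/liter.
Origin Pelara is the FTA partner but 9043.44 is not on the preference list; base rate stands.
The additional-duty order on 9043.44 targets Quenovia, not Pelara; it does not apply.
Duty = 1,994 × $4.80 = $9,571.20.
Line 3 (9425.94, Tyrmark, 2,660 kg, $499,202.20):
Base rate for 9425.94 is 18% + $2.81/kg.
Duty = $499,202.20 × 18% + 2,660 × $2.81 = $97,331.00.
Total = $791.99 + $9,571.20 + $97,331.00 = $107,694.19.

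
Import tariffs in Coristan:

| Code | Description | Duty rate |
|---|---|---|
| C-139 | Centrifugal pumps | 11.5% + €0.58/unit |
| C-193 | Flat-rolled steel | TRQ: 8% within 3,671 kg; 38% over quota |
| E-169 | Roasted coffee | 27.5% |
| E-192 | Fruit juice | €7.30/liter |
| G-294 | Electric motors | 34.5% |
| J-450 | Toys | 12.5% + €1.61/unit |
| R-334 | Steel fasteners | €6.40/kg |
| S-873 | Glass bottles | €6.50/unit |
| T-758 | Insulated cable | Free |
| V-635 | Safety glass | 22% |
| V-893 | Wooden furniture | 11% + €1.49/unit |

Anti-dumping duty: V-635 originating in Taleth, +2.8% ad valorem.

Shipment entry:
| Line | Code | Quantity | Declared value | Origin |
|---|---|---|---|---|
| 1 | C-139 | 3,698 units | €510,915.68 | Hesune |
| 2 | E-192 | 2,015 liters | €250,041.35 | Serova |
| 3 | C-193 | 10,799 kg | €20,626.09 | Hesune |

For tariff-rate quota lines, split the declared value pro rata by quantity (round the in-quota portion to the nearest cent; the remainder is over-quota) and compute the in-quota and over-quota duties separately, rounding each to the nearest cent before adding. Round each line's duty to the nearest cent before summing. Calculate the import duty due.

Line 1 (C-139, Hesune, 3,698 units, €510,915.68):
Base rate for C-139 is 11.5% + €0.58/unit.
Duty = €510,915.68 × 11.5% + 3,698 × €0.58 = €60,900.14.
Line 2 (E-192, Serova, 2,015 liters, €250,041.35):
Base rate for E-192 is €7.30/liter.
Duty = 2,015 × €7.30 = €14,709.50.
Line 3 (C-193, Hesune, 10,799 kg, €20,626.09):
Code C-193 is under a tariff-rate quota (threshold 3,671 kg). In-quota: 3,671 kg at 8%; over-quota: 7,128 kg at 38%.
Pro-rata value split: in-quota = €20,626.09 × 3,671/10,799 = €7,011.61; over-quota = €20,626.09 − €7,011.61 = €13,614.48.
In-quota duty = €7,011.61 × 8% = €560.93. Over-quota duty = €13,614.48 × 38% = €5,173.50.
Line duty = €560.93 + €5,173.50 = €5,734.43.
Total = €60,900.14 + €14,709.50 + €5,734.43 = €81,344.07.

€81,344.07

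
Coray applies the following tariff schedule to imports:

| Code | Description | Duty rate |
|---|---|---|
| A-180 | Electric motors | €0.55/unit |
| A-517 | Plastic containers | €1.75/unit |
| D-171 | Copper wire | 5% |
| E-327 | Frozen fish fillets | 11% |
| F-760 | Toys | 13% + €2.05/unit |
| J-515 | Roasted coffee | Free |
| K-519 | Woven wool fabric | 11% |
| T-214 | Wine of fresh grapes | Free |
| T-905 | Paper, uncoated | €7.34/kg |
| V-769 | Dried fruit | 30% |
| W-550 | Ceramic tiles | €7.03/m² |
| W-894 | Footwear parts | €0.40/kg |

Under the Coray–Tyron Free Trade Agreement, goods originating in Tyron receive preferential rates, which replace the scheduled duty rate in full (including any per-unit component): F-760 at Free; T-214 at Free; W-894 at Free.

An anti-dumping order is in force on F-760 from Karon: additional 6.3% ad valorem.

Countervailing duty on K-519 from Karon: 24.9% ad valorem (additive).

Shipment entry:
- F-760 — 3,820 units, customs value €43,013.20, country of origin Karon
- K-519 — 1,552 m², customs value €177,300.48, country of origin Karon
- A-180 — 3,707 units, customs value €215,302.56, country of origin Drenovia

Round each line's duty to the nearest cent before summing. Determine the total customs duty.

€81,822.27

Line 1 (F-760, Karon, 3,820 units, €43,013.20):
Base rate for F-760 is 13% + €2.05/unit.
F-760 has an FTA preferential rate, but origin Karon is not Tyron; base rate stands.
Additional duty on F-760 from Karon: +6.3%. Applied ad valorem rate: 13% + 6.3% = 19.3%.
Duty = €43,013.20 × 19.3% + 3,820 × €2.05 = €16,132.55.
Line 2 (K-519, Karon, 1,552 m², €177,300.48):
Base rate for K-519 is 11%.
Additional duty on K-519 from Karon: +24.9%. Applied ad valorem rate: 11% + 24.9% = 35.9%.
Duty = €177,300.48 × 35.9% = €63,650.87.
Line 3 (A-180, Drenovia, 3,707 units, €215,302.56):
Base rate for A-180 is €0.55/unit.
Duty = 3,707 × €0.55 = €2,038.85.
Total = €16,132.55 + €63,650.87 + €2,038.85 = €81,822.27.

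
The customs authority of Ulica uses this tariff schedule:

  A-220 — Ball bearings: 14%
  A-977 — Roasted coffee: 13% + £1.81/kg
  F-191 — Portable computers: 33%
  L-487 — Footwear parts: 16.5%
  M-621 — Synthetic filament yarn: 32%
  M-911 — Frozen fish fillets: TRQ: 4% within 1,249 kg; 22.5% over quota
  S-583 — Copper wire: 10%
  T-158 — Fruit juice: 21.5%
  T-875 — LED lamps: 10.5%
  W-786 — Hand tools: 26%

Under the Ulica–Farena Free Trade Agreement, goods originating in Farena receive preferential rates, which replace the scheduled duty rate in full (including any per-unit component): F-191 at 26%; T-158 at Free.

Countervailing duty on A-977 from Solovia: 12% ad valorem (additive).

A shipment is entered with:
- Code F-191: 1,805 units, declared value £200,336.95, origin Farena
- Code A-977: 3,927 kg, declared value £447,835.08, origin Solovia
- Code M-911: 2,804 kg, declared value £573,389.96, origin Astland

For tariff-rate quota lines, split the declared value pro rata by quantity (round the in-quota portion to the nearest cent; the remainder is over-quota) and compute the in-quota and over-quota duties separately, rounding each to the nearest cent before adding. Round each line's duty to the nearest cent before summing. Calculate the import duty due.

Line 1 (F-191, Farena, 1,805 units, £200,336.95):
Base rate for F-191 is 33%.
Origin Farena qualifies under the Ulica–Farena agreement and F-191 is covered: preferential rate 26% applies instead.
Duty = £200,336.95 × 26% = £52,087.61.
Line 2 (A-977, Solovia, 3,927 kg, £447,835.08):
Base rate for A-977 is 13% + £1.81/kg.
Additional duty on A-977 from Solovia: +12%. Applied ad valorem rate: 13% + 12% = 25%.
Duty = £447,835.08 × 25% + 3,927 × £1.81 = £119,066.64.
Line 3 (M-911, Astland, 2,804 kg, £573,389.96):
Code M-911 is under a tariff-rate quota (threshold 1,249 kg). In-quota: 1,249 kg at 4%; over-quota: 1,555 kg at 22.5%.
Pro-rata value split: in-quota = £573,389.96 × 1,249/2,804 = £255,408.01; over-quota = £573,389.96 − £255,408.01 = £317,981.95.
In-quota duty = £255,408.01 × 4% = £10,216.32. Over-quota duty = £317,981.95 × 22.5% = £71,545.94.
Line duty = £10,216.32 + £71,545.94 = £81,762.26.
Total = £52,087.61 + £119,066.64 + £81,762.26 = £252,916.51.

£252,916.51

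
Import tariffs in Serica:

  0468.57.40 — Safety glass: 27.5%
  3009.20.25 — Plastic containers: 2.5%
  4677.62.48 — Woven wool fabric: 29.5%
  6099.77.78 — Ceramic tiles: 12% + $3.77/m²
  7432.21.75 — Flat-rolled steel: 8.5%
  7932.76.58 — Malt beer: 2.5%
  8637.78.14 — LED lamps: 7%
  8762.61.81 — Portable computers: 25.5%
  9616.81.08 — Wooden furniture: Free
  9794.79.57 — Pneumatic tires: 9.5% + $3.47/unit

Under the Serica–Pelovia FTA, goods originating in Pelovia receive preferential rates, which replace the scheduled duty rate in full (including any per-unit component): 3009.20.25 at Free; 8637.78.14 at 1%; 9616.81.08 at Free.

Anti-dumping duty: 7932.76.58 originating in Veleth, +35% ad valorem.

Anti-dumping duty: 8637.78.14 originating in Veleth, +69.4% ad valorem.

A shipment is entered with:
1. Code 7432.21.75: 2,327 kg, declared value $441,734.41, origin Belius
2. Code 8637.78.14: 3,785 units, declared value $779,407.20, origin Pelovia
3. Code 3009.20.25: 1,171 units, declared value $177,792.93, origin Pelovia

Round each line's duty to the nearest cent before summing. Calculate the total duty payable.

Line 1 (7432.21.75, Belius, 2,327 kg, $441,734.41):
Base rate for 7432.21.75 is 8.5%.
Duty = $441,734.41 × 8.5% = $37,547.42.
Line 2 (8637.78.14, Pelovia, 3,785 units, $779,407.20):
Base rate for 8637.78.14 is 7%.
Origin Pelovia qualifies under the Serica–Pelovia agreement and 8637.78.14 is covered: preferential rate 1% applies instead.
The additional-duty order on 8637.78.14 targets Veleth, not Pelovia; it does not apply.
Duty = $779,407.20 × 1% = $7,794.07.
Line 3 (3009.20.25, Pelovia, 1,171 units, $177,792.93):
Base rate for 3009.20.25 is 2.5%.
Origin Pelovia qualifies under the Serica–Pelovia agreement and 3009.20.25 is covered: preferential rate Free applies instead.
Duty = $177,792.93 × 0% = $0.00.
Total = $37,547.42 + $7,794.07 + $0.00 = $45,341.49.

$45,341.49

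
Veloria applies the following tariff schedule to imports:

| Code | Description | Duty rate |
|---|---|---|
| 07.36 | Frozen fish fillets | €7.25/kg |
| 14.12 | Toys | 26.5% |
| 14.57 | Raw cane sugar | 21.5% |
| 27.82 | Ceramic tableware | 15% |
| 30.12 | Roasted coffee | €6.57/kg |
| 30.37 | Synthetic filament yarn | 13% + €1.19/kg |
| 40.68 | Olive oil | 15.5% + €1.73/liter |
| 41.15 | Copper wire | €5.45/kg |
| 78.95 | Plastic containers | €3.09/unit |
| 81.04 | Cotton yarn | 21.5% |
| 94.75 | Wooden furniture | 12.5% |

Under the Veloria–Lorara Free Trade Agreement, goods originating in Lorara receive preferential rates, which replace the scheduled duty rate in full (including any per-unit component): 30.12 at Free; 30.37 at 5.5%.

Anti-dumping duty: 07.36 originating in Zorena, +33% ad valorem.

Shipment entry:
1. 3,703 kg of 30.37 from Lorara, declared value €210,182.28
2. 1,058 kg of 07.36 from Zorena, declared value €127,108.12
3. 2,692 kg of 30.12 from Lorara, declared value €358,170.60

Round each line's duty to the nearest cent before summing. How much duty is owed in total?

Line 1 (30.37, Lorara, 3,703 kg, €210,182.28):
Base rate for 30.37 is 13% + €1.19/kg.
Origin Lorara qualifies under the Veloria–Lorara agreement and 30.37 is covered: preferential rate 5.5% applies instead.
Duty = €210,182.28 × 5.5% = €11,560.03.
Line 2 (07.36, Zorena, 1,058 kg, €127,108.12):
Base rate for 07.36 is €7.25/kg.
Additional duty on 07.36 from Zorena: +33% ad valorem. Applied ad valorem rate = 33%.
Duty = €127,108.12 × 33% + 1,058 × €7.25 = €49,616.18.
Line 3 (30.12, Lorara, 2,692 kg, €358,170.60):
Base rate for 30.12 is €6.57/kg.
Origin Lorara qualifies under the Veloria–Lorara agreement and 30.12 is covered: preferential rate Free applies instead.
Duty = €358,170.60 × 0% = €0.00.
Total = €11,560.03 + €49,616.18 + €0.00 = €61,176.21.

€61,176.21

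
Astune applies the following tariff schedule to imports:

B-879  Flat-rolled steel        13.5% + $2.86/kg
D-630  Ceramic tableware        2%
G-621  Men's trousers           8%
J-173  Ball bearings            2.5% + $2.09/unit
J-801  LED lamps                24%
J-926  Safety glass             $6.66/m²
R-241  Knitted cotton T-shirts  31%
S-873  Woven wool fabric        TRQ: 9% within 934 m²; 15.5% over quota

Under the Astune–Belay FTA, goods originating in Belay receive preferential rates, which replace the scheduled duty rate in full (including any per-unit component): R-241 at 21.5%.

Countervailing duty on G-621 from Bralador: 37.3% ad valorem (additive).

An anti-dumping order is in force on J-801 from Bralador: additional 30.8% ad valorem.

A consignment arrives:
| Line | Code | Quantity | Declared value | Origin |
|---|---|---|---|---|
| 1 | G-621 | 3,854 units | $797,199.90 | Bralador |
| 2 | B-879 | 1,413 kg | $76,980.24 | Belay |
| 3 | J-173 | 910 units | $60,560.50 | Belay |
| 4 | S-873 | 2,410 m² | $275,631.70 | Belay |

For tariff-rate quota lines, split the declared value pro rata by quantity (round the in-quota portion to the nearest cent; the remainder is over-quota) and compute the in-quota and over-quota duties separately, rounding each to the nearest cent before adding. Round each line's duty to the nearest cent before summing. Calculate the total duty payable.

Line 1 (G-621, Bralador, 3,854 units, $797,199.90):
Base rate for G-621 is 8%.
Additional duty on G-621 from Bralador: +37.3%. Applied ad valorem rate: 8% + 37.3% = 45.3%.
Duty = $797,199.90 × 45.3% = $361,131.55.
Line 2 (B-879, Belay, 1,413 kg, $76,980.24):
Base rate for B-879 is 13.5% + $2.86/kg.
Origin Belay is the FTA partner but B-879 is not on the preference list; base rate stands.
Duty = $76,980.24 × 13.5% + 1,413 × $2.86 = $14,433.51.
Line 3 (J-173, Belay, 910 units, $60,560.50):
Base rate for J-173 is 2.5% + $2.09/unit.
Origin Belay is the FTA partner but J-173 is not on the preference list; base rate stands.
Duty = $60,560.50 × 2.5% + 910 × $2.09 = $3,415.91.
Line 4 (S-873, Belay, 2,410 m², $275,631.70):
Code S-873 is under a tariff-rate quota (threshold 934 m²). In-quota: 934 m² at 9%; over-quota: 1,476 m² at 15.5%.
Pro-rata value split: in-quota = $275,631.70 × 934/2,410 = $106,821.58; over-quota = $275,631.70 − $106,821.58 = $168,810.12.
In-quota duty = $106,821.58 × 9% = $9,613.94. Over-quota duty = $168,810.12 × 15.5% = $26,165.57.
Line duty = $9,613.94 + $26,165.57 = $35,779.51.
Total = $361,131.55 + $14,433.51 + $3,415.91 + $35,779.51 = $414,760.48.

$414,760.48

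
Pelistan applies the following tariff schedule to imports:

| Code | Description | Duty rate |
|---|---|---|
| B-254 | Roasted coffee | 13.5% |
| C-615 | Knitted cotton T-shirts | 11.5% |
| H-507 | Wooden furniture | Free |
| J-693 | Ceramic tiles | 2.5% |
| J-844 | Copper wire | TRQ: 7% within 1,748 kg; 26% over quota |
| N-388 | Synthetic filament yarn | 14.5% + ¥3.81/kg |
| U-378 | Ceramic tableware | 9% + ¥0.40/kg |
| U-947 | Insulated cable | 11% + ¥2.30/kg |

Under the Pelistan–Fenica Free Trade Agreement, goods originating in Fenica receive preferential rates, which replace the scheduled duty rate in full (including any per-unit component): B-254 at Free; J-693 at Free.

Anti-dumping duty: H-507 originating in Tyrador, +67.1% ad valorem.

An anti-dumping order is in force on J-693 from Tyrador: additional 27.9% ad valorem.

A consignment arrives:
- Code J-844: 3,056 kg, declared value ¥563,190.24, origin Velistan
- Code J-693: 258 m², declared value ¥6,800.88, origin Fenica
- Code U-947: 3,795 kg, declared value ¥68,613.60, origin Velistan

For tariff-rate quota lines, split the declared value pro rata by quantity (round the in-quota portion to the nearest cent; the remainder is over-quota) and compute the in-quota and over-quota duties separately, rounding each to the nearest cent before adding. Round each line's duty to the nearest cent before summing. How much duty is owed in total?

¥101,499.06

Line 1 (J-844, Velistan, 3,056 kg, ¥563,190.24):
Code J-844 is under a tariff-rate quota (threshold 1,748 kg). In-quota: 1,748 kg at 7%; over-quota: 1,308 kg at 26%.
Pro-rata value split: in-quota = ¥563,190.24 × 1,748/3,056 = ¥322,138.92; over-quota = ¥563,190.24 − ¥322,138.92 = ¥241,051.32.
In-quota duty = ¥322,138.92 × 7% = ¥22,549.72. Over-quota duty = ¥241,051.32 × 26% = ¥62,673.34.
Line duty = ¥22,549.72 + ¥62,673.34 = ¥85,223.06.
Line 2 (J-693, Fenica, 258 m², ¥6,800.88):
Base rate for J-693 is 2.5%.
Origin Fenica qualifies under the Pelistan–Fenica agreement and J-693 is covered: preferential rate Free applies instead.
The additional-duty order on J-693 targets Tyrador, not Fenica; it does not apply.
Duty = ¥6,800.88 × 0% = ¥0.00.
Line 3 (U-947, Velistan, 3,795 kg, ¥68,613.60):
Base rate for U-947 is 11% + ¥2.30/kg.
Duty = ¥68,613.60 × 11% + 3,795 × ¥2.30 = ¥16,276.00.
Total = ¥85,223.06 + ¥0.00 + ¥16,276.00 = ¥101,499.06.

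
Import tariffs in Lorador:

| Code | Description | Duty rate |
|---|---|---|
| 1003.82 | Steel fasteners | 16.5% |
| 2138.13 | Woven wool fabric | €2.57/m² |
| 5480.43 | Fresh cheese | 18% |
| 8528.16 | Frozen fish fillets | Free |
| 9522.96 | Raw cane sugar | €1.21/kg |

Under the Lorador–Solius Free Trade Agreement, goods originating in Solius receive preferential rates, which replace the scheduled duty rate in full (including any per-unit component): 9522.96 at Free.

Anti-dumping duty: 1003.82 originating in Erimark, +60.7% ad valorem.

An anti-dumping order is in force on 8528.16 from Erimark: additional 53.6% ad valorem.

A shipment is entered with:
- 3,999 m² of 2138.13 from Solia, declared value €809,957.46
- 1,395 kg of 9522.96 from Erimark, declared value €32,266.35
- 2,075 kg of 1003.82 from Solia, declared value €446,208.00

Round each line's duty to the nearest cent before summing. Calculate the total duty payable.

€85,589.70

Line 1 (2138.13, Solia, 3,999 m², €809,957.46):
Base rate for 2138.13 is €2.57/m².
Duty = 3,999 × €2.57 = €10,277.43.
Line 2 (9522.96, Erimark, 1,395 kg, €32,266.35):
Base rate for 9522.96 is €1.21/kg.
9522.96 has an FTA preferential rate, but origin Erimark is not Solius; base rate stands.
Duty = 1,395 × €1.21 = €1,687.95.
Line 3 (1003.82, Solia, 2,075 kg, €446,208.00):
Base rate for 1003.82 is 16.5%.
The additional-duty order on 1003.82 targets Erimark, not Solia; it does not apply.
Duty = €446,208.00 × 16.5% = €73,624.32.
Total = €10,277.43 + €1,687.95 + €73,624.32 = €85,589.70.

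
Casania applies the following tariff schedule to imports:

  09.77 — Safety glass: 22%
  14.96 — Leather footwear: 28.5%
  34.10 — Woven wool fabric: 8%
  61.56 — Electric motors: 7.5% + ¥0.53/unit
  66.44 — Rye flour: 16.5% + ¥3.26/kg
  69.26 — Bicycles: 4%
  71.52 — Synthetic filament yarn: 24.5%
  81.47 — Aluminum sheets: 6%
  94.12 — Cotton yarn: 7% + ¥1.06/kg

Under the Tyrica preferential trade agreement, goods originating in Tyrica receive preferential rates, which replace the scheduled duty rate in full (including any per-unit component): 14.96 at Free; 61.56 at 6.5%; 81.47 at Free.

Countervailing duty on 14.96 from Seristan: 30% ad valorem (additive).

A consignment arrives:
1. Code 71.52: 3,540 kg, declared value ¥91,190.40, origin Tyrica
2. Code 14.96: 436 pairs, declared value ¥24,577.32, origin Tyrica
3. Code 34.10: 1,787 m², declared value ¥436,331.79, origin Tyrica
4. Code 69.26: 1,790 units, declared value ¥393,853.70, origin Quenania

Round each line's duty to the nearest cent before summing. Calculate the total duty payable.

Line 1 (71.52, Tyrica, 3,540 kg, ¥91,190.40):
Base rate for 71.52 is 24.5%.
Origin Tyrica is the FTA partner but 71.52 is not on the preference list; base rate stands.
Duty = ¥91,190.40 × 24.5% = ¥22,341.65.
Line 2 (14.96, Tyrica, 436 pairs, ¥24,577.32):
Base rate for 14.96 is 28.5%.
Origin Tyrica qualifies under the Casania–Tyrica agreement and 14.96 is covered: preferential rate Free applies instead.
The additional-duty order on 14.96 targets Seristan, not Tyrica; it does not apply.
Duty = ¥24,577.32 × 0% = ¥0.00.
Line 3 (34.10, Tyrica, 1,787 m², ¥436,331.79):
Base rate for 34.10 is 8%.
Origin Tyrica is the FTA partner but 34.10 is not on the preference list; base rate stands.
Duty = ¥436,331.79 × 8% = ¥34,906.54.
Line 4 (69.26, Quenania, 1,790 units, ¥393,853.70):
Base rate for 69.26 is 4%.
Duty = ¥393,853.70 × 4% = ¥15,754.15.
Total = ¥22,341.65 + ¥0.00 + ¥34,906.54 + ¥15,754.15 = ¥73,002.34.

¥73,002.34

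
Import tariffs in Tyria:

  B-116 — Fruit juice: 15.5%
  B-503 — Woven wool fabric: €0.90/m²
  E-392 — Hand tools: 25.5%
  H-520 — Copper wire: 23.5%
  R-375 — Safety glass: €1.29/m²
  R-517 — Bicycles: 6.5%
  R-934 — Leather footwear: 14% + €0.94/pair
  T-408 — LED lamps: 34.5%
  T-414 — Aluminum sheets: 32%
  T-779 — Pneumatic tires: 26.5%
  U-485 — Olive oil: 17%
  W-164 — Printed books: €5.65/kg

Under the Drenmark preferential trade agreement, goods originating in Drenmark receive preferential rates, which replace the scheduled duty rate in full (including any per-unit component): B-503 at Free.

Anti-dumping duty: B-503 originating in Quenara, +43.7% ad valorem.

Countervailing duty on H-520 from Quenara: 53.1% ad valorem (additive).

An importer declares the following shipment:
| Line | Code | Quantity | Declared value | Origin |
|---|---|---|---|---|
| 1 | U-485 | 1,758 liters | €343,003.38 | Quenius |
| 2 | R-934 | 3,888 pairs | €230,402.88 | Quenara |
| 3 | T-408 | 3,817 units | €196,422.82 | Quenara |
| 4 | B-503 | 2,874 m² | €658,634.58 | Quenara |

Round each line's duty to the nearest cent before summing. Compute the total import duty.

€452,397.47

Line 1 (U-485, Quenius, 1,758 liters, €343,003.38):
Base rate for U-485 is 17%.
Duty = €343,003.38 × 17% = €58,310.57.
Line 2 (R-934, Quenara, 3,888 pairs, €230,402.88):
Base rate for R-934 is 14% + €0.94/pair.
Duty = €230,402.88 × 14% + 3,888 × €0.94 = €35,911.12.
Line 3 (T-408, Quenara, 3,817 units, €196,422.82):
Base rate for T-408 is 34.5%.
Duty = €196,422.82 × 34.5% = €67,765.87.
Line 4 (B-503, Quenara, 2,874 m², €658,634.58):
Base rate for B-503 is €0.90/m².
B-503 has an FTA preferential rate, but origin Quenara is not Drenmark; base rate stands.
Additional duty on B-503 from Quenara: +43.7% ad valorem. Applied ad valorem rate = 43.7%.
Duty = €658,634.58 × 43.7% + 2,874 × €0.90 = €290,409.91.
Total = €58,310.57 + €35,911.12 + €67,765.87 + €290,409.91 = €452,397.47.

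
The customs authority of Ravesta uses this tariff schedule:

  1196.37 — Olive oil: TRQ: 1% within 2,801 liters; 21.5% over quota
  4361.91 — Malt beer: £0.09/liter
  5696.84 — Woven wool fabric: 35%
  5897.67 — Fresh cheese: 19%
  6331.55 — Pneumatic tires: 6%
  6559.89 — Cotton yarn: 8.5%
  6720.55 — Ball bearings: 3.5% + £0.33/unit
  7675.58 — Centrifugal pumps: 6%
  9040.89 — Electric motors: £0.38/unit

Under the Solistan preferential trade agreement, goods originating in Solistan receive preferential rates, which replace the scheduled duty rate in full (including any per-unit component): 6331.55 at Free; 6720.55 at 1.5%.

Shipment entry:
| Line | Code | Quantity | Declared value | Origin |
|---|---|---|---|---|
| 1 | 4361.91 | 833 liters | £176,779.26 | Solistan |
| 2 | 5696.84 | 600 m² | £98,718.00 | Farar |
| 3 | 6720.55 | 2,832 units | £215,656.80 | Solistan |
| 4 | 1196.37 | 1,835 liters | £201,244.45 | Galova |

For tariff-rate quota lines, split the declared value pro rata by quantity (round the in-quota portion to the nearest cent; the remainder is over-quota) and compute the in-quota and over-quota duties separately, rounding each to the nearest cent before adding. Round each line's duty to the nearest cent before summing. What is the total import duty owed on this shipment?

£39,873.56

Line 1 (4361.91, Solistan, 833 liters, £176,779.26):
Base rate for 4361.91 is £0.09/liter.
Origin Solistan is the FTA partner but 4361.91 is not on the preference list; base rate stands.
Duty = 833 × £0.09 = £74.97.
Line 2 (5696.84, Farar, 600 m², £98,718.00):
Base rate for 5696.84 is 35%.
Duty = £98,718.00 × 35% = £34,551.30.
Line 3 (6720.55, Solistan, 2,832 units, £215,656.80):
Base rate for 6720.55 is 3.5% + £0.33/unit.
Origin Solistan qualifies under the Ravesta–Solistan agreement and 6720.55 is covered: preferential rate 1.5% applies instead.
Duty = £215,656.80 × 1.5% = £3,234.85.
Line 4 (1196.37, Galova, 1,835 liters, £201,244.45):
Code 1196.37 is under a tariff-rate quota (threshold 2,801 liters). Quantity 1,835 liters is within the quota, so the in-quota rate 1% applies to the full value.
Duty = £201,244.45 × 1% = £2,012.44.
Total = £74.97 + £34,551.30 + £3,234.85 + £2,012.44 = £39,873.56.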